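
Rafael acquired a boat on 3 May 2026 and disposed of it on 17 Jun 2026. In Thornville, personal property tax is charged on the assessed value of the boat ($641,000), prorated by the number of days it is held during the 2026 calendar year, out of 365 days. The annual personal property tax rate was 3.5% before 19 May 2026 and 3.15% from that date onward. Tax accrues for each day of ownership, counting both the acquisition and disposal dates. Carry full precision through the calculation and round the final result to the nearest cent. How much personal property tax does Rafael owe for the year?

$2,643.03

3 May – 18 May 2026: 16 days at 3.5% → $641,000 × 3.5% × 16/365 = $983.4521
19 May – 17 Jun 2026: 30 days at 3.15% → $641,000 × 3.15% × 30/365 = $1,659.5753
Total = $2,643.0274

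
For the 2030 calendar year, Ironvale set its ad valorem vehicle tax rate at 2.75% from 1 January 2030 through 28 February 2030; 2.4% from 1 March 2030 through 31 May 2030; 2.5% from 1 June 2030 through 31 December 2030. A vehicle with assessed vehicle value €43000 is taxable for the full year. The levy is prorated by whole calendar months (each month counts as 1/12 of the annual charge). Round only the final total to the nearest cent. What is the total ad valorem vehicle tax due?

1 January – 28 February 2030: 2 months at 2.75% → €43000 × 2.75% × 2/12 = €197.0833
1 March – 31 May 2030: 3 months at 2.4% → €43000 × 2.4% × 3/12 = €258.0000
1 June – 31 December 2030: 7 months at 2.5% → €43000 × 2.5% × 7/12 = €627.0833
Total = €1082.1667

€1082.17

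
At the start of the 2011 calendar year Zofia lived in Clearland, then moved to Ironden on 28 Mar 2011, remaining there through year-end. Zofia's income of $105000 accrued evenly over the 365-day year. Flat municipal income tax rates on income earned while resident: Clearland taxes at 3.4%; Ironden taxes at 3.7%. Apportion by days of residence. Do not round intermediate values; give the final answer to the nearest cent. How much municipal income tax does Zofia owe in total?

$3810.78

Clearland, 1 Jan – 27 Mar 2011: 86 days → $105000 × 3.4% × 86/365 = $841.1507
Ironden, 28 Mar – 31 Dec 2011: 279 days → $105000 × 3.7% × 279/365 = $2969.6301
Total = $3810.7808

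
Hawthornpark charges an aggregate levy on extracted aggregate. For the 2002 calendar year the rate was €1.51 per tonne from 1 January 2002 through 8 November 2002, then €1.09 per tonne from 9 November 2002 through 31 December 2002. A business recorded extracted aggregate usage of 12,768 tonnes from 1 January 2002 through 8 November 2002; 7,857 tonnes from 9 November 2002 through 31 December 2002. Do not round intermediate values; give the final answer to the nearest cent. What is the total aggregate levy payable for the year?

€27,843.81

1 January – 8 November 2002: 12,768 tonnes at €1.51/tonne → €19,279.68
9 November – 31 December 2002: 7,857 tonnes at €1.09/tonne → €8,564.13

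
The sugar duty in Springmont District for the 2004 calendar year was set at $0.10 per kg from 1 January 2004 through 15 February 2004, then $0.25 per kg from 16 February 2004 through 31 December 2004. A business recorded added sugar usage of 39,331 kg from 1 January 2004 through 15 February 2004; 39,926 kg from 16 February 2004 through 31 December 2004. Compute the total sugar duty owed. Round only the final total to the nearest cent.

1 January – 15 February 2004: 39,331 kg at $0.10/kg → $3,933.10
16 February – 31 December 2004: 39,926 kg at $0.25/kg → $9,981.50

$13,914.60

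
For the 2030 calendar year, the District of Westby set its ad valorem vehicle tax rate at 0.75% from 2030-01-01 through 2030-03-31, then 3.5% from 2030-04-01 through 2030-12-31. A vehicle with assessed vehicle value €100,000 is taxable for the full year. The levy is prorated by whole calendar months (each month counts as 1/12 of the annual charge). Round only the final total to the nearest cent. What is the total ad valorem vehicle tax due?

2030-01-01 to 2030-03-31: 3 months at 0.75% → €100,000 × 0.75% × 3/12 = €187.5000
2030-04-01 to 2030-12-31: 9 months at 3.5% → €100,000 × 3.5% × 9/12 = €2,625.0000
Total = €2,812.5000

€2,812.50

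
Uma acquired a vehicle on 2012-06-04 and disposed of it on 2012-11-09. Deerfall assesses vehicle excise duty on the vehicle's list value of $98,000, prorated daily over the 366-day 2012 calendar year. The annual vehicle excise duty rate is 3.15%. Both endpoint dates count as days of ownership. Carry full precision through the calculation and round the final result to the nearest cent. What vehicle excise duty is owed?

$1,341.07

Days held (2012-06-04 to 2012-11-09): 159 out of 366
Tax = $98,000 × 3.15% × 159/366 = $1,341.0738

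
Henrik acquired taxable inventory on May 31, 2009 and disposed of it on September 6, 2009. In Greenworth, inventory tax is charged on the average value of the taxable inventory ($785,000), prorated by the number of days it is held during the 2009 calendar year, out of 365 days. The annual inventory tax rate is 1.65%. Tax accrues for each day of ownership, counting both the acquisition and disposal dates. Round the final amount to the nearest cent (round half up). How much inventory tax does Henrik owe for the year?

Days held (May 31 – September 6, 2009): 99 out of 365
Tax = $785,000 × 1.65% × 99/365 = $3,513.1438

$3,513.14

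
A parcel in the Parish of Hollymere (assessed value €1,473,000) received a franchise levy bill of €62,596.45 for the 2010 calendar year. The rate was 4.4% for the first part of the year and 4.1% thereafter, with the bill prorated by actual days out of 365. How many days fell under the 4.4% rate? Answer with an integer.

Let d = days at the first rate; then 365 − d days at the second rate.
€1,473,000 × [4.4%·d + 4.1%·(365−d)] / 365 = €62,596.45
Solving gives d = 182, so the new rate took effect on 2 Jul 2010.

182 days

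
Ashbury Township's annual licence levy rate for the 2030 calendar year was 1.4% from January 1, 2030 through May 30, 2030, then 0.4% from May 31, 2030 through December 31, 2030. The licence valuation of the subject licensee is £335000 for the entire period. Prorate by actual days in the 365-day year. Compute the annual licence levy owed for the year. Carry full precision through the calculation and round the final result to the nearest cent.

January 1 – May 30, 2030: 150 days at 1.4% → £335000 × 1.4% × 150/365 = £1927.3973
May 31 – December 31, 2030: 215 days at 0.4% → £335000 × 0.4% × 215/365 = £789.3151
Total = £2716.7123

£2716.71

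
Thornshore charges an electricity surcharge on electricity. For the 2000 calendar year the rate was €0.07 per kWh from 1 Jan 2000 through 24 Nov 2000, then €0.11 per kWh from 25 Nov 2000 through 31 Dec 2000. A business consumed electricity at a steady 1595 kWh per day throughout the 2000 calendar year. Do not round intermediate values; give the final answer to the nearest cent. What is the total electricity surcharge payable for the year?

1 Jan – 24 Nov 2000: 329 days × 1595 kWh/day = 524,755 kWh at €0.07/kWh → €36,732.85
25 Nov – 31 Dec 2000: 37 days × 1595 kWh/day = 59,015 kWh at €0.11/kWh → €6,491.65

€43,224.50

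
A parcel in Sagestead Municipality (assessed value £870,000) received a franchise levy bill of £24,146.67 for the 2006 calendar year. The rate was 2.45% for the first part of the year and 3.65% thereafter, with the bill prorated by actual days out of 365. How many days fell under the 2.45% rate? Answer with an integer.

266 days

Let d = days at the first rate; then 365 − d days at the second rate.
£870,000 × [2.45%·d + 3.65%·(365−d)] / 365 = £24,146.67
Solving gives d = 266, so the new rate took effect on 24 September 2006.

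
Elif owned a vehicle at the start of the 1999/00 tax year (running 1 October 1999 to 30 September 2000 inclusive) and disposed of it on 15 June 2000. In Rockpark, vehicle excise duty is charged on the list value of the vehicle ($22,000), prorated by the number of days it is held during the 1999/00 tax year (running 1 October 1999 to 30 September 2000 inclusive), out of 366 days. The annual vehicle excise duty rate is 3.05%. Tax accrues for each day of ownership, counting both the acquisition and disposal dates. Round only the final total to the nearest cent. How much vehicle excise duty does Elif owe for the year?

Days held (1 October 1999 – 15 June 2000): 259 out of 366
Tax = $22,000 × 3.05% × 259/366 = $474.8333

$474.83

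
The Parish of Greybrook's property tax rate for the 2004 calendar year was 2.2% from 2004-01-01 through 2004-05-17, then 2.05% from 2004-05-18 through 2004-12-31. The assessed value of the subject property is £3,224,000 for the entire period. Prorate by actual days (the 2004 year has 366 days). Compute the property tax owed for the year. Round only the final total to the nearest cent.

£67,915.41

2004-01-01 to 2004-05-17: 138 days at 2.2% → £3,224,000 × 2.2% × 138/366 = £26,743.3443
2004-05-18 to 2004-12-31: 228 days at 2.05% → £3,224,000 × 2.05% × 228/366 = £41,172.0656
Total = £67,915.4098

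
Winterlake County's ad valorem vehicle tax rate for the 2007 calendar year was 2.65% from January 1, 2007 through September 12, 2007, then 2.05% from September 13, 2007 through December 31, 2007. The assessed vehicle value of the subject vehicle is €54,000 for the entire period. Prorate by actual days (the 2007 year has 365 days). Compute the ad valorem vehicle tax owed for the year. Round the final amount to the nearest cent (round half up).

January 1 – September 12, 2007: 255 days at 2.65% → €54,000 × 2.65% × 255/365 = €999.7397
September 13 – December 31, 2007: 110 days at 2.05% → €54,000 × 2.05% × 110/365 = €333.6164
Total = €1,333.3562

€1,333.36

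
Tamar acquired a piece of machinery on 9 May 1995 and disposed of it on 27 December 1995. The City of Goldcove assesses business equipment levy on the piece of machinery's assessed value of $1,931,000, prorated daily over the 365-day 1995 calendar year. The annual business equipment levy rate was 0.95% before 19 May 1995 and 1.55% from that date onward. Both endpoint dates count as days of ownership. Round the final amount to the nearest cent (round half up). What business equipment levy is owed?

9 May – 18 May 1995: 10 days at 0.95% → $1,931,000 × 0.95% × 10/365 = $502.5890
19 May – 27 December 1995: 223 days at 1.55% → $1,931,000 × 1.55% × 223/365 = $18,286.3055
Total = $18,788.8945

$18,788.89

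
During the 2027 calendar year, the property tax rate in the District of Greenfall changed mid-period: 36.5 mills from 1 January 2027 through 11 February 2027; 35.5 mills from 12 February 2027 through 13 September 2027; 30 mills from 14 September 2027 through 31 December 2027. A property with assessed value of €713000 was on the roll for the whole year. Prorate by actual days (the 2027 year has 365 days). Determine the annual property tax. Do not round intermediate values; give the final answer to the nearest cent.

€24222.47

1 January – 11 February 2027: 42 days at 36.5 mills → €713000 × 3.65% × 42/365 = €2994.6000
12 February – 13 September 2027: 214 days at 35.5 mills → €713000 × 3.55% × 214/365 = €14840.1671
14 September – 31 December 2027: 109 days at 30 mills → €713000 × 3% × 109/365 = €6387.6986
Total = €24222.4658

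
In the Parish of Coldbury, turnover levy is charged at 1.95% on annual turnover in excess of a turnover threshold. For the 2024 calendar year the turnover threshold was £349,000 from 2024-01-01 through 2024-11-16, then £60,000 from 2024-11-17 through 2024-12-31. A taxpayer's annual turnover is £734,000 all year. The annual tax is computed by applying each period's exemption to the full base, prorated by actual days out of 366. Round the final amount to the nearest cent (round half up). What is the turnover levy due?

£8,200.39

2024-01-01 to 2024-11-16: 321 days, exemption £349,000 → (£734,000 − £349,000) × 1.95% × 321/366 = £6,584.4467
2024-11-17 to 2024-12-31: 45 days, exemption £60,000 → (£734,000 − £60,000) × 1.95% × 45/366 = £1,615.9426
Total = £8,200.3893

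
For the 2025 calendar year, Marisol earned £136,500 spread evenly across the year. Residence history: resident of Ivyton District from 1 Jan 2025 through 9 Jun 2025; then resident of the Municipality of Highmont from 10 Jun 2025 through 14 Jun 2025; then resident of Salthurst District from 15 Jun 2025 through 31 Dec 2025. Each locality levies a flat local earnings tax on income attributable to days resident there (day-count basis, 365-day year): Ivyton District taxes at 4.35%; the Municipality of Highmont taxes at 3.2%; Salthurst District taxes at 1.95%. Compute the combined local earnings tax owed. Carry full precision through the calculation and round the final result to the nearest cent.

£4,121.18

Ivyton District, 1 Jan – 9 Jun 2025: 160 days → £136,500 × 4.35% × 160/365 = £2,602.8493
The Municipality of Highmont, 10 Jun – 14 Jun 2025: 5 days → £136,500 × 3.2% × 5/365 = £59.8356
Salthurst District, 15 Jun – 31 Dec 2025: 200 days → £136,500 × 1.95% × 200/365 = £1,458.4932
Total = £4,121.1781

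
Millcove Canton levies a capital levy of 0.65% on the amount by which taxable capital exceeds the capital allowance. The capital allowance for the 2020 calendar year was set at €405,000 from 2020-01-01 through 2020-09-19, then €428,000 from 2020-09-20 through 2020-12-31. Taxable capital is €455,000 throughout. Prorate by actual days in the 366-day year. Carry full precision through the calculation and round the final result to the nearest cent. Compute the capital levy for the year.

€282.93

2020-01-01 to 2020-09-19: 263 days, exemption €405,000 → (€455,000 − €405,000) × 0.65% × 263/366 = €233.5383
2020-09-20 to 2020-12-31: 103 days, exemption €428,000 → (€455,000 − €428,000) × 0.65% × 103/366 = €49.3893
Total = €282.9276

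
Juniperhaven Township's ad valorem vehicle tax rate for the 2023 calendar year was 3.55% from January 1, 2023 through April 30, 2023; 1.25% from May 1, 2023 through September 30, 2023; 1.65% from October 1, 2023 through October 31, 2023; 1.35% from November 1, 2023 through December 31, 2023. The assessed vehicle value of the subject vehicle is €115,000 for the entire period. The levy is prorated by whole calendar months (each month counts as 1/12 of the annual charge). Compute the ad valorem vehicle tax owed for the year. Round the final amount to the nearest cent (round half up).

€2,376.67

January 1 – April 30, 2023: 4 months at 3.55% → €115,000 × 3.55% × 4/12 = €1,360.8333
May 1 – September 30, 2023: 5 months at 1.25% → €115,000 × 1.25% × 5/12 = €598.9583
October 1 – October 31, 2023: 1 month at 1.65% → €115,000 × 1.65% × 1/12 = €158.1250
November 1 – December 31, 2023: 2 months at 1.35% → €115,000 × 1.35% × 2/12 = €258.7500
Total = €2,376.6667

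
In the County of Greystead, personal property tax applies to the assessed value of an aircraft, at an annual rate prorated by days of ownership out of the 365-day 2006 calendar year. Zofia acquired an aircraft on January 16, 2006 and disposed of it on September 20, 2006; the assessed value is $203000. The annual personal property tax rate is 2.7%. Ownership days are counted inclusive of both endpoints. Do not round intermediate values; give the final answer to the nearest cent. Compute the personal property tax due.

$3724.08

Days held (January 16 – September 20, 2006): 248 out of 365
Tax = $203000 × 2.7% × 248/365 = $3724.0767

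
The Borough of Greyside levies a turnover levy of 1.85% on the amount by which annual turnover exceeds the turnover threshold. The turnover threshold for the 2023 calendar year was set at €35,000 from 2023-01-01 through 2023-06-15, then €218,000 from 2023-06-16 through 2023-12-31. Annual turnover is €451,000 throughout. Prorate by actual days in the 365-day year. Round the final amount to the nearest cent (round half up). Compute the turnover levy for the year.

2023-01-01 to 2023-06-15: 166 days, exemption €35,000 → (€451,000 − €35,000) × 1.85% × 166/365 = €3,500.0986
2023-06-16 to 2023-12-31: 199 days, exemption €218,000 → (€451,000 − €218,000) × 1.85% × 199/365 = €2,350.1082
Total = €5,850.2068

€5,850.21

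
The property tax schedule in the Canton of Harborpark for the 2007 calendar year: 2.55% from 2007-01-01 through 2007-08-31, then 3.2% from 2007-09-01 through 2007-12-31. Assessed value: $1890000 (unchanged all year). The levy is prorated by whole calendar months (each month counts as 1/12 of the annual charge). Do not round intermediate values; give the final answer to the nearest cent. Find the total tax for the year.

$52290.00

2007-01-01 to 2007-08-31: 8 months at 2.55% → $1890000 × 2.55% × 8/12 = $32130.0000
2007-09-01 to 2007-12-31: 4 months at 3.2% → $1890000 × 3.2% × 4/12 = $20160.0000
Total = $52290.0000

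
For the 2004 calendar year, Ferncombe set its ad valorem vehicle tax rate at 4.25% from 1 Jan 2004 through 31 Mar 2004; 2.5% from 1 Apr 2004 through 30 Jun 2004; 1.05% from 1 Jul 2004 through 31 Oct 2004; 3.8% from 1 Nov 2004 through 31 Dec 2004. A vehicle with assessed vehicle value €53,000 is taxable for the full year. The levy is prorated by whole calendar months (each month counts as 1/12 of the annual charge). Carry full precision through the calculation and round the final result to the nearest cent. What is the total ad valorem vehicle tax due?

1 Jan – 31 Mar 2004: 3 months at 4.25% → €53,000 × 4.25% × 3/12 = €563.1250
1 Apr – 30 Jun 2004: 3 months at 2.5% → €53,000 × 2.5% × 3/12 = €331.2500
1 Jul – 31 Oct 2004: 4 months at 1.05% → €53,000 × 1.05% × 4/12 = €185.5000
1 Nov – 31 Dec 2004: 2 months at 3.8% → €53,000 × 3.8% × 2/12 = €335.6667
Total = €1,415.5417

€1,415.54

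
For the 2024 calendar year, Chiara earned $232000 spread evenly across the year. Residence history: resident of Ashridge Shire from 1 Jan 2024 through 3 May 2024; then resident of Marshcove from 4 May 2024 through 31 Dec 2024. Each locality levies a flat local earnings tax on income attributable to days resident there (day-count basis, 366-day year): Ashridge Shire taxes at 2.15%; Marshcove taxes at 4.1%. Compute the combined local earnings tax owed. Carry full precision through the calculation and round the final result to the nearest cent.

Ashridge Shire, 1 Jan – 3 May 2024: 124 days → $232000 × 2.15% × 124/366 = $1689.9235
Marshcove, 4 May – 31 Dec 2024: 242 days → $232000 × 4.1% × 242/366 = $6289.3552
Total = $7979.2787

$7979.28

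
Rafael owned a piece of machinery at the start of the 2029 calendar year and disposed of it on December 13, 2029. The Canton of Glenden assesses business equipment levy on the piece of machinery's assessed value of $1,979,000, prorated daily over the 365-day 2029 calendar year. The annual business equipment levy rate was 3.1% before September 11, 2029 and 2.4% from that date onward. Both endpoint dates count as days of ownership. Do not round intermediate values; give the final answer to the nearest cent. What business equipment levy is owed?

$54,755.95

January 1 – September 10, 2029: 253 days at 3.1% → $1,979,000 × 3.1% × 253/365 = $42,524.1014
September 11 – December 13, 2029: 94 days at 2.4% → $1,979,000 × 2.4% × 94/365 = $12,231.8466
Total = $54,755.9479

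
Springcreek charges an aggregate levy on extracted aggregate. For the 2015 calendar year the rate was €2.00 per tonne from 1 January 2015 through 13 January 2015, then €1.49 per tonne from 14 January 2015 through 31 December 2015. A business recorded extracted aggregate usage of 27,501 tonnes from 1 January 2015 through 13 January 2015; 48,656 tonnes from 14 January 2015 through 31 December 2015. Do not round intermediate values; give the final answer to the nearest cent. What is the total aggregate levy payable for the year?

€127,499.44

1 January – 13 January 2015: 27,501 tonnes at €2.00/tonne → €55,002.00
14 January – 31 December 2015: 48,656 tonnes at €1.49/tonne → €72,497.44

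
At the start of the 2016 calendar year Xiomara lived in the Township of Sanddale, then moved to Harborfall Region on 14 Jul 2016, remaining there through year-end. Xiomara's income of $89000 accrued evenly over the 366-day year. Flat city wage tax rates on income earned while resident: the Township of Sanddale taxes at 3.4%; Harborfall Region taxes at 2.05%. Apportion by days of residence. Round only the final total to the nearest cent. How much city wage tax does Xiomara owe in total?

$2464.64

The Township of Sanddale, 1 Jan – 13 Jul 2016: 195 days → $89000 × 3.4% × 195/366 = $1612.2131
Harborfall Region, 14 Jul – 31 Dec 2016: 171 days → $89000 × 2.05% × 171/366 = $852.4303
Total = $2464.6434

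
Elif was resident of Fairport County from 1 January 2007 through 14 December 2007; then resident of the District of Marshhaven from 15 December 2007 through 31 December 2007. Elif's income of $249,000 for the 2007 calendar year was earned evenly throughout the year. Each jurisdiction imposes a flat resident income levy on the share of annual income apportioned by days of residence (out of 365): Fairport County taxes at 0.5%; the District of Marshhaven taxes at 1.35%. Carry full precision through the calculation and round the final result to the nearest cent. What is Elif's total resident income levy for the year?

Fairport County, 1 January – 14 December 2007: 348 days → $249,000 × 0.5% × 348/365 = $1,187.0137
The District of Marshhaven, 15 December – 31 December 2007: 17 days → $249,000 × 1.35% × 17/365 = $156.5630
Total = $1,343.5767

$1,343.58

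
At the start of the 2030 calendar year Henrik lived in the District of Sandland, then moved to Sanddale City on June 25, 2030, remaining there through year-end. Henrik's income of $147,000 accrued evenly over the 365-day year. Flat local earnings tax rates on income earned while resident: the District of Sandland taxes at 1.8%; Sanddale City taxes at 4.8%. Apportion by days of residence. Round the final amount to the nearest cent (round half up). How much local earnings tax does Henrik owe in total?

The District of Sandland, January 1 – June 24, 2030: 175 days → $147,000 × 1.8% × 175/365 = $1,268.6301
Sanddale City, June 25 – December 31, 2030: 190 days → $147,000 × 4.8% × 190/365 = $3,672.9863
Total = $4,941.6164

$4,941.62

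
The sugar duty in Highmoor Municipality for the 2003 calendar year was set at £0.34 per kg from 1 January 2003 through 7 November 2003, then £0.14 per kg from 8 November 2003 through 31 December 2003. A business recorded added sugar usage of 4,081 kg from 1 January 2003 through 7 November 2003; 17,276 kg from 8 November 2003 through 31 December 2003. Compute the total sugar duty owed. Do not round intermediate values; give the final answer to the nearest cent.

£3,806.18

1 January – 7 November 2003: 4,081 kg at £0.34/kg → £1,387.54
8 November – 31 December 2003: 17,276 kg at £0.14/kg → £2,418.64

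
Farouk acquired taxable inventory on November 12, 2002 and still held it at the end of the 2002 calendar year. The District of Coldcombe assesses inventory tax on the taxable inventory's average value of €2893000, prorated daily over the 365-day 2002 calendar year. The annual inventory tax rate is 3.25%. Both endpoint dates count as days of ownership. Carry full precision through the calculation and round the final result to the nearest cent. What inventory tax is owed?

Days held (November 12 – December 31, 2002): 50 out of 365
Tax = €2893000 × 3.25% × 50/365 = €12879.7945

€12879.79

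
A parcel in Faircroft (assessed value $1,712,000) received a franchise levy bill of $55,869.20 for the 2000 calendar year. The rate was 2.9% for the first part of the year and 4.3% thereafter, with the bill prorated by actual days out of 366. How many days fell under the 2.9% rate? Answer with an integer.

Let d = days at the first rate; then 366 − d days at the second rate.
$1,712,000 × [2.9%·d + 4.3%·(366−d)] / 366 = $55,869.20
Solving gives d = 271, so the new rate took effect on September 28, 2000.

271 days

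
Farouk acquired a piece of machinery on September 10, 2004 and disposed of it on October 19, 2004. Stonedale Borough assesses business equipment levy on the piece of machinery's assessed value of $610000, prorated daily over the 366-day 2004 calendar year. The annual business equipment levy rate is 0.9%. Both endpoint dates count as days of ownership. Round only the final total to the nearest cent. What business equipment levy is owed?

$600.00

Days held (September 10 – October 19, 2004): 40 out of 366
Tax = $610000 × 0.9% × 40/366 = $600.0000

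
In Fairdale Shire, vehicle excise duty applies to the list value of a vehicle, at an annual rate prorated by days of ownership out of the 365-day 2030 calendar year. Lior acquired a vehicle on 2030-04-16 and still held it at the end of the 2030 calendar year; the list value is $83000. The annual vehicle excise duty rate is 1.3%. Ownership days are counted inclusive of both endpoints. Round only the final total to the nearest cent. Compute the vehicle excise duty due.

Days held (2030-04-16 to 2030-12-31): 260 out of 365
Tax = $83000 × 1.3% × 260/365 = $768.6027

$768.60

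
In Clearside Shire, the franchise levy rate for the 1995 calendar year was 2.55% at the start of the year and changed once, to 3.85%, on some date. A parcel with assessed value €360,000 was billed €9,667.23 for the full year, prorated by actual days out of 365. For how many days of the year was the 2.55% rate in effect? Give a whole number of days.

Let d = days at the first rate; then 365 − d days at the second rate.
€360,000 × [2.55%·d + 3.85%·(365−d)] / 365 = €9,667.23
Solving gives d = 327, so the new rate took effect on 24 November 1995.

327 days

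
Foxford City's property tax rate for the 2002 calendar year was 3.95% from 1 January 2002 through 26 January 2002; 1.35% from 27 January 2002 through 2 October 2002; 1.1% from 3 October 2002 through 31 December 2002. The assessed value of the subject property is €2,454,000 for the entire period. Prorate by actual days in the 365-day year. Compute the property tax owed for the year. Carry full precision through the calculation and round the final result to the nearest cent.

1 January – 26 January 2002: 26 days at 3.95% → €2,454,000 × 3.95% × 26/365 = €6,904.8164
27 January – 2 October 2002: 249 days at 1.35% → €2,454,000 × 1.35% × 249/365 = €22,600.3315
3 October – 31 December 2002: 90 days at 1.1% → €2,454,000 × 1.1% × 90/365 = €6,656.0548
Total = €36,161.2027

€36,161.20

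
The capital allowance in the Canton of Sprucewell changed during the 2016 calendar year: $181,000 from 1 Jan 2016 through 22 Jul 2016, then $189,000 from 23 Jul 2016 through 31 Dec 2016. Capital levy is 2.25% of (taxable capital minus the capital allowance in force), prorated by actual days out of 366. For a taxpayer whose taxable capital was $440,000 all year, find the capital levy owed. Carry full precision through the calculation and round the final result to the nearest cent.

1 Jan – 22 Jul 2016: 204 days, exemption $181,000 → ($440,000 − $181,000) × 2.25% × 204/366 = $3,248.1148
23 Jul – 31 Dec 2016: 162 days, exemption $189,000 → ($440,000 − $189,000) × 2.25% × 162/366 = $2,499.7131
Total = $5,747.8279

$5,747.83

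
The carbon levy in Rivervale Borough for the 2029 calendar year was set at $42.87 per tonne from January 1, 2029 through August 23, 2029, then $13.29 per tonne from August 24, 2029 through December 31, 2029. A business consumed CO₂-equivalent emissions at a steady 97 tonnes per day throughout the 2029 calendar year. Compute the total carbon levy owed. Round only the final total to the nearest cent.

January 1 – August 23, 2029: 235 days × 97 tonnes/day = 22,795 tonnes at $42.87/tonne → $977,221.65
August 24 – December 31, 2029: 130 days × 97 tonnes/day = 12,610 tonnes at $13.29/tonne → $167,586.90

$1,144,808.55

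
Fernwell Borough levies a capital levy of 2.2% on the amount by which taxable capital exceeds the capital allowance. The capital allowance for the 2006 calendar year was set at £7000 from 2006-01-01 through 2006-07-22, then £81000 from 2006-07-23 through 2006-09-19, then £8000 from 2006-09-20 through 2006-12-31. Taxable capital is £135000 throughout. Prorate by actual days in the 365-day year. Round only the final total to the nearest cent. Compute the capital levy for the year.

2006-01-01 to 2006-07-22: 203 days, exemption £7000 → (£135000 − £7000) × 2.2% × 203/365 = £1566.1589
2006-07-23 to 2006-09-19: 59 days, exemption £81000 → (£135000 − £81000) × 2.2% × 59/365 = £192.0329
2006-09-20 to 2006-12-31: 103 days, exemption £8000 → (£135000 − £8000) × 2.2% × 103/365 = £788.4438
Total = £2546.6356

£2546.64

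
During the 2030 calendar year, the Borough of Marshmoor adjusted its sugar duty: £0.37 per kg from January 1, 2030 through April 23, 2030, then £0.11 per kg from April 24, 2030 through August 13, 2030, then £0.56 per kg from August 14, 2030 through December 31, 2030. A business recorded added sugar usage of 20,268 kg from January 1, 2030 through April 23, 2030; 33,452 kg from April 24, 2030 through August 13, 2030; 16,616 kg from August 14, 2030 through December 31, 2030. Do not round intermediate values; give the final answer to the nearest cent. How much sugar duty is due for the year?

January 1 – April 23, 2030: 20,268 kg at £0.37/kg → £7499.16
April 24 – August 13, 2030: 33,452 kg at £0.11/kg → £3679.72
August 14 – December 31, 2030: 16,616 kg at £0.56/kg → £9304.96

£20483.84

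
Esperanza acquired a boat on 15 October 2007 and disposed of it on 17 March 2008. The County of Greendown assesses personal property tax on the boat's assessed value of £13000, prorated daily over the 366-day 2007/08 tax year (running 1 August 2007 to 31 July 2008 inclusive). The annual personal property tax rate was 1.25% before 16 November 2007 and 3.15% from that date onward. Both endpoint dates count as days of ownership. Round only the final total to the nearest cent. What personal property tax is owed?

15 October – 15 November 2007: 32 days at 1.25% → £13000 × 1.25% × 32/366 = £14.2077
16 November 2007 – 17 March 2008: 123 days at 3.15% → £13000 × 3.15% × 123/366 = £137.6189
Total = £151.8265

£151.83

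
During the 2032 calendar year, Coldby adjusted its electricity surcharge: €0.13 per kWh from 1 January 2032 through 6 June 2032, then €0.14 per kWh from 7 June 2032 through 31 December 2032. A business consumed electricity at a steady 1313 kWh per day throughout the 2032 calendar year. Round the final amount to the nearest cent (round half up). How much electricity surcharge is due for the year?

€65,203.58

1 January – 6 June 2032: 158 days × 1313 kWh/day = 207,454 kWh at €0.13/kWh → €26,969.02
7 June – 31 December 2032: 208 days × 1313 kWh/day = 273,104 kWh at €0.14/kWh → €38,234.56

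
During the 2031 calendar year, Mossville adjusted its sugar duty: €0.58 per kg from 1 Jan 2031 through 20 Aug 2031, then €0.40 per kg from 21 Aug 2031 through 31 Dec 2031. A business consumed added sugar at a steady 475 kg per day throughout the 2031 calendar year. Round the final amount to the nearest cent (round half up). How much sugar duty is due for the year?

€89,186.00

1 Jan – 20 Aug 2031: 232 days × 475 kg/day = 110,200 kg at €0.58/kg → €63,916.00
21 Aug – 31 Dec 2031: 133 days × 475 kg/day = 63,175 kg at €0.40/kg → €25,270.00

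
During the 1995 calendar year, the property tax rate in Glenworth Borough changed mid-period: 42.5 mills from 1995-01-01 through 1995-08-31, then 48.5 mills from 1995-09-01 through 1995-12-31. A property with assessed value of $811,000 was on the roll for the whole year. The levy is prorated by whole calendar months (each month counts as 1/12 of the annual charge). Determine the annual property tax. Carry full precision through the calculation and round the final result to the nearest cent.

1995-01-01 to 1995-08-31: 8 months at 42.5 mills → $811,000 × 4.25% × 8/12 = $22,978.3333
1995-09-01 to 1995-12-31: 4 months at 48.5 mills → $811,000 × 4.85% × 4/12 = $13,111.1667
Total = $36,089.5000

$36,089.50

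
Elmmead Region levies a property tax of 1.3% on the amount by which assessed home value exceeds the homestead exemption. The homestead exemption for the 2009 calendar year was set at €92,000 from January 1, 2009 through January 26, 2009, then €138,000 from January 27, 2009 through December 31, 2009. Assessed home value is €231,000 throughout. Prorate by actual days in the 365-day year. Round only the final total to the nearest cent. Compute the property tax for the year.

January 1 – January 26, 2009: 26 days, exemption €92,000 → (€231,000 − €92,000) × 1.3% × 26/365 = €128.7178
January 27 – December 31, 2009: 339 days, exemption €138,000 → (€231,000 − €138,000) × 1.3% × 339/365 = €1,122.8795
Total = €1,251.5973

€1,251.60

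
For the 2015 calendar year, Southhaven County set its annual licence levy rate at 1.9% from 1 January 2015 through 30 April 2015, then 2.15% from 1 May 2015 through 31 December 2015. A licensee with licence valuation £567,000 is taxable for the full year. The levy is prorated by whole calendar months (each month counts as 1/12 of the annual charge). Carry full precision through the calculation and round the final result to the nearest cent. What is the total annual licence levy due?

1 January – 30 April 2015: 4 months at 1.9% → £567,000 × 1.9% × 4/12 = £3,591.0000
1 May – 31 December 2015: 8 months at 2.15% → £567,000 × 2.15% × 8/12 = £8,127.0000
Total = £11,718.0000

£11,718.00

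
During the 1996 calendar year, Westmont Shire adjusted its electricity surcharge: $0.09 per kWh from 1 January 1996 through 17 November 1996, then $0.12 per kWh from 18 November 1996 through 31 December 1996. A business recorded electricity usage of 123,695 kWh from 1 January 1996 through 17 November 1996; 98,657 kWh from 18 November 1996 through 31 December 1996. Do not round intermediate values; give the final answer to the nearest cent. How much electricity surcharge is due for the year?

1 January – 17 November 1996: 123,695 kWh at $0.09/kWh → $11,132.55
18 November – 31 December 1996: 98,657 kWh at $0.12/kWh → $11,838.84

$22,971.39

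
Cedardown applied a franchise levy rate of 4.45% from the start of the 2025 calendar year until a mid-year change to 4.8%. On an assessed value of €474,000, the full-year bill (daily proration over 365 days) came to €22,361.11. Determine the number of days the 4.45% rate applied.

Let d = days at the first rate; then 365 − d days at the second rate.
€474,000 × [4.45%·d + 4.8%·(365−d)] / 365 = €22,361.11
Solving gives d = 86, so the new rate took effect on March 28, 2025.

86 days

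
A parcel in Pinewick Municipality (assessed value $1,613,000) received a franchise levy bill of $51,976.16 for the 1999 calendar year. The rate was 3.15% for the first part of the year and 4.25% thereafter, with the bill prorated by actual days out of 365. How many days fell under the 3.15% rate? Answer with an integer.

Let d = days at the first rate; then 365 − d days at the second rate.
$1,613,000 × [3.15%·d + 4.25%·(365−d)] / 365 = $51,976.16
Solving gives d = 341, so the new rate took effect on December 8, 1999.

341 days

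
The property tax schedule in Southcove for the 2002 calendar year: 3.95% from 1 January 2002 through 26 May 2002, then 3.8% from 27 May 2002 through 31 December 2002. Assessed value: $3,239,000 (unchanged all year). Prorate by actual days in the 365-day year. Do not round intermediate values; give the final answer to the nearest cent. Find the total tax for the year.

1 January – 26 May 2002: 146 days at 3.95% → $3,239,000 × 3.95% × 146/365 = $51,176.2000
27 May – 31 December 2002: 219 days at 3.8% → $3,239,000 × 3.8% × 219/365 = $73,849.2000
Total = $125,025.4000

$125,025.40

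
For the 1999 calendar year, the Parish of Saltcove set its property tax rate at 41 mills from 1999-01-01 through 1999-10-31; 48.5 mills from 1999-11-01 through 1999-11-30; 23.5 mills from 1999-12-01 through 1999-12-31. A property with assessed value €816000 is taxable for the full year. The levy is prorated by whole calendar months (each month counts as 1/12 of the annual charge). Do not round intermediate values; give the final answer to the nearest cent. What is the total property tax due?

1999-01-01 to 1999-10-31: 10 months at 41 mills → €816000 × 4.1% × 10/12 = €27880.0000
1999-11-01 to 1999-11-30: 1 month at 48.5 mills → €816000 × 4.85% × 1/12 = €3298.0000
1999-12-01 to 1999-12-31: 1 month at 23.5 mills → €816000 × 2.35% × 1/12 = €1598.0000
Total = €32776.0000

€32776.00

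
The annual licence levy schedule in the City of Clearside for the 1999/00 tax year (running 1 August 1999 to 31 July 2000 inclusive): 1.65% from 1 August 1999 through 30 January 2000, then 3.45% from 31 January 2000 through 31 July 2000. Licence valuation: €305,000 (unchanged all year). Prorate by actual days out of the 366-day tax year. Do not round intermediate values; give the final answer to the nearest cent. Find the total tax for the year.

€7,777.50

1 August 1999 – 30 January 2000: 183 days at 1.65% → €305,000 × 1.65% × 183/366 = €2,516.2500
31 January – 31 July 2000: 183 days at 3.45% → €305,000 × 3.45% × 183/366 = €5,261.2500
Total = €7,777.5000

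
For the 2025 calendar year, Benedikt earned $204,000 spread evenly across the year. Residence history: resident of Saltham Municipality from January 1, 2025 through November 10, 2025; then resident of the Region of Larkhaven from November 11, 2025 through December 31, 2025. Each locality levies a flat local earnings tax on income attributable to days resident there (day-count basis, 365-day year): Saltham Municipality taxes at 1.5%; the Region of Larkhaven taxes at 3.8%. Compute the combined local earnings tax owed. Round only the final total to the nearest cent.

Saltham Municipality, January 1 – November 10, 2025: 314 days → $204,000 × 1.5% × 314/365 = $2,632.4384
The Region of Larkhaven, November 11 – December 31, 2025: 51 days → $204,000 × 3.8% × 51/365 = $1,083.1562
Total = $3,715.5945

$3,715.59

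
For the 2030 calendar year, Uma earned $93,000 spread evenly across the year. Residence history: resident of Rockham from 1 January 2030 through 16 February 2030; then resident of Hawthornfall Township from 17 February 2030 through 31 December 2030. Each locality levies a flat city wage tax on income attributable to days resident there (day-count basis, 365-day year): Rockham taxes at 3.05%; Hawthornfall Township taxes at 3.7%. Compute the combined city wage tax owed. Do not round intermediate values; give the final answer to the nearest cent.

$3,363.16

Rockham, 1 January – 16 February 2030: 47 days → $93,000 × 3.05% × 47/365 = $365.2479
Hawthornfall Township, 17 February – 31 December 2030: 318 days → $93,000 × 3.7% × 318/365 = $2,997.9123
Total = $3,363.1603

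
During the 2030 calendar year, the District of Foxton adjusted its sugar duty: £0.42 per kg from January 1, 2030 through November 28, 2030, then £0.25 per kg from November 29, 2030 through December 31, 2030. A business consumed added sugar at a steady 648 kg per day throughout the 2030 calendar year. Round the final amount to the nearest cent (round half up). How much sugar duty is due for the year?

January 1 – November 28, 2030: 332 days × 648 kg/day = 215,136 kg at £0.42/kg → £90,357.12
November 29 – December 31, 2030: 33 days × 648 kg/day = 21,384 kg at £0.25/kg → £5,346.00

£95,703.12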